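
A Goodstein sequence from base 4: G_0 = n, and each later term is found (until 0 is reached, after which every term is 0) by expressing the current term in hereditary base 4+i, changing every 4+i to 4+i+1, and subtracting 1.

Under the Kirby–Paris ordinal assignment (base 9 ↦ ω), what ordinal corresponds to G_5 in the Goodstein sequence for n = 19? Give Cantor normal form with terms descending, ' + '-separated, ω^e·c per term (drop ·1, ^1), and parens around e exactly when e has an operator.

base 4: 19 = 4^2 + 3; at 5: 5^2 + 3 = 28; next = 27
base 5: 27 = 5^2 + 2; at 6: 6^2 + 2 = 38; next = 37
base 6: 37 = 6^2 + 1; at 7: 7^2 + 1 = 50; next = 49
base 7: 49 = 7^2; at 8: 8^2 = 64; next = 63
base 8: 63 = 7·8 + 7; at 9: 7·9 + 7 = 70; next = 69
base 9: 69 = 7·9 + 6; at 10: 7·10 + 6 = 76; next = 75

ω·7 + 6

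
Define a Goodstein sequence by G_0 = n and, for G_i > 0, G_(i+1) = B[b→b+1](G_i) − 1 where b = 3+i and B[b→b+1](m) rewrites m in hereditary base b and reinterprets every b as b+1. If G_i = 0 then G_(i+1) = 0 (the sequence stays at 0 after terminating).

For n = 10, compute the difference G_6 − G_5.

G_0 = 10. HB_3(10) = 3^2 + 1. Bump = 17. G_1 = 16.
G_1 = 16. HB_4(16) = 4^2. Bump = 25. G_2 = 24.
G_2 = 24. HB_5(24) = 4·5 + 4. Bump = 28. G_3 = 27.
G_3 = 27. HB_6(27) = 4·6 + 3. Bump = 31. G_4 = 30.
G_4 = 30. HB_7(30) = 4·7 + 2. Bump = 34. G_5 = 33.
G_5 = 33. HB_8(33) = 4·8 + 1. Bump = 37. G_6 = 36.

3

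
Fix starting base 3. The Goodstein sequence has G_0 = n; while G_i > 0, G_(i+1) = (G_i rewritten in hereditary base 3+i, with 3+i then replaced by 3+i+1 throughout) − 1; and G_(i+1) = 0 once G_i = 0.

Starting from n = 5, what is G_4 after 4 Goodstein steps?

base 3: 5 = 3 + 2; at 4: 4 + 2 = 6; next = 5
base 4: 5 = 4 + 1; at 5: 5 + 1 = 6; next = 5
base 5: 5 = 5; at 6: 6 = 6; next = 5
base 6: 5 = 5; at 7: 5 = 5; next = 4
base 7: 4 = 4; at 8: 4 = 4; next = 3

4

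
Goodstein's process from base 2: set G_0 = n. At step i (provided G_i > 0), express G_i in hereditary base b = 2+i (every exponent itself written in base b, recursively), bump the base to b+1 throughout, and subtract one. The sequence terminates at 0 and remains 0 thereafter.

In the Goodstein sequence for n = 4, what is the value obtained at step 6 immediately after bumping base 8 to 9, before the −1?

174

G_0 = 4. HB_2(4) = 2^2. Bump = 27. G_1 = 26.
G_1 = 26. HB_3(26) = 2·3^2 + 2·3 + 2. Bump = 42. G_2 = 41.
G_2 = 41. HB_4(41) = 2·4^2 + 2·4 + 1. Bump = 61. G_3 = 60.
G_3 = 60. HB_5(60) = 2·5^2 + 2·5. Bump = 84. G_4 = 83.
G_4 = 83. HB_6(83) = 2·6^2 + 6 + 5. Bump = 110. G_5 = 109.
G_5 = 109. HB_7(109) = 2·7^2 + 7 + 4. Bump = 140. G_6 = 139.
G_6 = 139. HB_8(139) = 2·8^2 + 8 + 3. Bump = 174. G_7 = 173.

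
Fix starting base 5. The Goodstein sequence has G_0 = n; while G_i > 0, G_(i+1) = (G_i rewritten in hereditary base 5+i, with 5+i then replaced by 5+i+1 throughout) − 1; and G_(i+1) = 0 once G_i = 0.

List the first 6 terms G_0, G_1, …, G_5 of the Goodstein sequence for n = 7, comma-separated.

(0) 7|_5 = 5 + 2 ↦ 6 + 2|_6 = 8 ⇒ 7
(1) 7|_6 = 6 + 1 ↦ 7 + 1|_7 = 8 ⇒ 7
(2) 7|_7 = 7 ↦ 8|_8 = 8 ⇒ 7
(3) 7|_8 = 7 ↦ 7|_9 = 7 ⇒ 6
(4) 6|_9 = 6 ↦ 6|_10 = 6 ⇒ 5

7, 7, 7, 7, 6, 5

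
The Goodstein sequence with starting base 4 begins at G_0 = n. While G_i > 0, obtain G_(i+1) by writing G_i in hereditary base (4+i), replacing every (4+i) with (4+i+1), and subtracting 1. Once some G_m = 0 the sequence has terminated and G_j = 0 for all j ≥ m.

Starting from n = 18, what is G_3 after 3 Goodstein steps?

48

base 4: 18 = 4^2 + 2; at 5: 5^2 + 2 = 27; next = 26
base 5: 26 = 5^2 + 1; at 6: 6^2 + 1 = 37; next = 36
base 6: 36 = 6^2; at 7: 7^2 = 49; next = 48
base 7: 48 = 6·7 + 6; at 8: 6·8 + 6 = 54; next = 53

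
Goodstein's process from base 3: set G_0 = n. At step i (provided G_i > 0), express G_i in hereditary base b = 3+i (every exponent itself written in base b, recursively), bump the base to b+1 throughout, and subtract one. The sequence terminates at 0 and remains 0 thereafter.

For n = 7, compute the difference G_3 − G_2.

0

G_0=7  [base 3] 2·3 + 1  →[3↦4]→  2·4 + 1 = 9  −1 ⇒ G_1=8
G_1=8  [base 4] 2·4  →[4↦5]→  2·5 = 10  −1 ⇒ G_2=9
G_2=9  [base 5] 5 + 4  →[5↦6]→  6 + 4 = 10  −1 ⇒ G_3=9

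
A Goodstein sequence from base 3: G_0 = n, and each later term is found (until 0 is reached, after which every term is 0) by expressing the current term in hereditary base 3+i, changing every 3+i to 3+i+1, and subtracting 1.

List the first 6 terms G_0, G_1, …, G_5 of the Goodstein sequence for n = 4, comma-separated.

step 0: 4 = 3 + 1; sub 4 for 3: 4 + 1; = 5; G_1 = 5−1 = 4
step 1: 4 = 4; sub 5 for 4: 5; = 5; G_2 = 5−1 = 4
step 2: 4 = 4; sub 6 for 5: 4; = 4; G_3 = 4−1 = 3
step 3: 3 = 3; sub 7 for 6: 3; = 3; G_4 = 3−1 = 2
step 4: 2 = 2; sub 8 for 7: 2; = 2; G_5 = 2−1 = 1

4, 4, 4, 3, 2, 1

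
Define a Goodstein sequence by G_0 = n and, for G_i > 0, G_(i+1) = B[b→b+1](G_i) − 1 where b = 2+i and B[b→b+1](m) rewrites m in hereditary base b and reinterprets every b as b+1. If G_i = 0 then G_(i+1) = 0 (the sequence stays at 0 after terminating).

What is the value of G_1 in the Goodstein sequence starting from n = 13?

108

G_0=13  [base 2] 2^(2 + 1) + 2^2 + 1  →[2↦3]→  3^(3 + 1) + 3^3 + 1 = 109  −1 ⇒ G_1=108
G_1=108  [base 3] 3^(3 + 1) + 3^3  →[3↦4]→  4^(4 + 1) + 4^4 = 1280  −1 ⇒ G_2=1279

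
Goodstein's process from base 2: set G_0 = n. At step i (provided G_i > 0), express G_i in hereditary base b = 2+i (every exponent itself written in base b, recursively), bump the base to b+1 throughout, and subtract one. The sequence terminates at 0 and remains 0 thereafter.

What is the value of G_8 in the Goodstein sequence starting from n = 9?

30000003325

i=0: 9 = 2^(2 + 1) + 1 (b=2); 2→3: 3^(3 + 1) + 1 = 82; 82−1 = 81
i=1: 81 = 3^(3 + 1) (b=3); 3→4: 4^(4 + 1) = 1024; 1024−1 = 1023
i=2: 1023 = 3·4^4 + 3·4^3 + 3·4^2 + 3·4 + 3 (b=4); 4→5: 3·5^5 + 3·5^3 + 3·5^2 + 3·5 + 3 = 9843; 9843−1 = 9842
i=3: 9842 = 3·5^5 + 3·5^3 + 3·5^2 + 3·5 + 2 (b=5); 5→6: 3·6^6 + 3·6^3 + 3·6^2 + 3·6 + 2 = 140744; 140744−1 = 140743
i=4: 140743 = 3·6^6 + 3·6^3 + 3·6^2 + 3·6 + 1 (b=6); 6→7: 3·7^7 + 3·7^3 + 3·7^2 + 3·7 + 1 = 2471827; 2471827−1 = 2471826
i=5: 2471826 = 3·7^7 + 3·7^3 + 3·7^2 + 3·7 (b=7); 7→8: 3·8^8 + 3·8^3 + 3·8^2 + 3·8 = 50333400; 50333400−1 = 50333399
i=6: 50333399 = 3·8^8 + 3·8^3 + 3·8^2 + 2·8 + 7 (b=8); 8→9: 3·9^9 + 3·9^3 + 3·9^2 + 2·9 + 7 = 1162263922; 1162263922−1 = 1162263921
i=7: 1162263921 = 3·9^9 + 3·9^3 + 3·9^2 + 2·9 + 6 (b=9); 9→10: 3·10^10 + 3·10^3 + 3·10^2 + 2·10 + 6 = 30000003326; 30000003326−1 = 30000003325
i=8: 30000003325 = 3·10^10 + 3·10^3 + 3·10^2 + 2·10 + 5 (b=10); 10→11: 3·11^11 + 3·11^3 + 3·11^2 + 2·11 + 5 = 855935016216; 855935016216−1 = 855935016215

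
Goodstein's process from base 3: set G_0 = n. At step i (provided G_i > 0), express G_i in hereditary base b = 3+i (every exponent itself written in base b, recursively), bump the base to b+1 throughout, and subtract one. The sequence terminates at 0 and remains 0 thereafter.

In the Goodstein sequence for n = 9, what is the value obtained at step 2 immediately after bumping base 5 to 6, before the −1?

20

base 3: 9 = 3^2; at 4: 4^2 = 16; next = 15
base 4: 15 = 3·4 + 3; at 5: 3·5 + 3 = 18; next = 17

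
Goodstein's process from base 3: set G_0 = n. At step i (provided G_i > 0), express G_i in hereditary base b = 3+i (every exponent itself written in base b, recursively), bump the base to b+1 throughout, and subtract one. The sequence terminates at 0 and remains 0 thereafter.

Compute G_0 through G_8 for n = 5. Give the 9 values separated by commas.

[0] 5 ≡ 3 + 2 (base 3). Lift 4: 6. −1: 5.
[1] 5 ≡ 4 + 1 (base 4). Lift 5: 6. −1: 5.
[2] 5 ≡ 5 (base 5). Lift 6: 6. −1: 5.
[3] 5 ≡ 5 (base 6). Lift 7: 5. −1: 4.
[4] 4 ≡ 4 (base 7). Lift 8: 4. −1: 3.
[5] 3 ≡ 3 (base 8). Lift 9: 3. −1: 2.
[6] 2 ≡ 2 (base 9). Lift 10: 2. −1: 1.
[7] 1 ≡ 1 (base 10). Lift 11: 1. −1: 0.

5, 5, 5, 5, 4, 3, 2, 1, 0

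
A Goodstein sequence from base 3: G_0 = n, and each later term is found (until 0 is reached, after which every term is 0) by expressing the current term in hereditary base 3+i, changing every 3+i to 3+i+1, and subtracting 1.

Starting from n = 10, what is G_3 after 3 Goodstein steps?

G_0 = 10. HB_3(10) = 3^2 + 1. Bump = 17. G_1 = 16.
G_1 = 16. HB_4(16) = 4^2. Bump = 25. G_2 = 24.
G_2 = 24. HB_5(24) = 4·5 + 4. Bump = 28. G_3 = 27.
G_3 = 27. HB_6(27) = 4·6 + 3. Bump = 31. G_4 = 30.

27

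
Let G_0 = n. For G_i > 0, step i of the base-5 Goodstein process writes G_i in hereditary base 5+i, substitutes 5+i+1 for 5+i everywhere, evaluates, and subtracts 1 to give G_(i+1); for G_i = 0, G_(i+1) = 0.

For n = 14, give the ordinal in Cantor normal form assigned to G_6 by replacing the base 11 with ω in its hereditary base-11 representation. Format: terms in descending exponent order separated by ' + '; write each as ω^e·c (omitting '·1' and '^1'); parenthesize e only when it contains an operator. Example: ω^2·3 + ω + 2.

ω + 8

base 5: 14 = 2·5 + 4; at 6: 2·6 + 4 = 16; next = 15
base 6: 15 = 2·6 + 3; at 7: 2·7 + 3 = 17; next = 16
base 7: 16 = 2·7 + 2; at 8: 2·8 + 2 = 18; next = 17
base 8: 17 = 2·8 + 1; at 9: 2·9 + 1 = 19; next = 18
base 9: 18 = 2·9; at 10: 2·10 = 20; next = 19
base 10: 19 = 10 + 9; at 11: 11 + 9 = 20; next = 19
base 11: 19 = 11 + 8; at 12: 12 + 8 = 20; next = 19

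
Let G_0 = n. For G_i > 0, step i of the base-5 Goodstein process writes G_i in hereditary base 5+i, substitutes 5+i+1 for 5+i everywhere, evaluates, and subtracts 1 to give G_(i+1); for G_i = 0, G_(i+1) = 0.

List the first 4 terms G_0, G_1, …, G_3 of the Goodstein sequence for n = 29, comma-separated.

29, 39, 51, 65

(0) 29|_5 = 5^2 + 4 ↦ 6^2 + 4|_6 = 40 ⇒ 39
(1) 39|_6 = 6^2 + 3 ↦ 7^2 + 3|_7 = 52 ⇒ 51
(2) 51|_7 = 7^2 + 2 ↦ 8^2 + 2|_8 = 66 ⇒ 65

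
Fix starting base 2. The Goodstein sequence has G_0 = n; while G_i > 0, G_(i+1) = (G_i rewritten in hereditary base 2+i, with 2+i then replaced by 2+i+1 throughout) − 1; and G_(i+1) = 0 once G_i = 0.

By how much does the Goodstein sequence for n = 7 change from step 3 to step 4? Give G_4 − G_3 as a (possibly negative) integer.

(0) 7|_2 = 2^2 + 2 + 1 ↦ 3^3 + 3 + 1|_3 = 31 ⇒ 30
(1) 30|_3 = 3^3 + 3 ↦ 4^4 + 4|_4 = 260 ⇒ 259
(2) 259|_4 = 4^4 + 3 ↦ 5^5 + 3|_5 = 3128 ⇒ 3127
(3) 3127|_5 = 5^5 + 2 ↦ 6^6 + 2|_6 = 46658 ⇒ 46657

43530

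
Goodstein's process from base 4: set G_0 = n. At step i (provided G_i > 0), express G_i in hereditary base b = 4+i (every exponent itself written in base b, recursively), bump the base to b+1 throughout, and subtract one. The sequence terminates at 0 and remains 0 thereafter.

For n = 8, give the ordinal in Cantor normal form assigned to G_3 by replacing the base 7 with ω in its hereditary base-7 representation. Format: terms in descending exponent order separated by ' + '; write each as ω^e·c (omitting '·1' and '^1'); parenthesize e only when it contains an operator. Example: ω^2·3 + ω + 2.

ω + 2

i=0: 8 = 2·4 (b=4); 4→5: 2·5 = 10; 10−1 = 9
i=1: 9 = 5 + 4 (b=5); 5→6: 6 + 4 = 10; 10−1 = 9
i=2: 9 = 6 + 3 (b=6); 6→7: 7 + 3 = 10; 10−1 = 9
i=3: 9 = 7 + 2 (b=7); 7→8: 8 + 2 = 10; 10−1 = 9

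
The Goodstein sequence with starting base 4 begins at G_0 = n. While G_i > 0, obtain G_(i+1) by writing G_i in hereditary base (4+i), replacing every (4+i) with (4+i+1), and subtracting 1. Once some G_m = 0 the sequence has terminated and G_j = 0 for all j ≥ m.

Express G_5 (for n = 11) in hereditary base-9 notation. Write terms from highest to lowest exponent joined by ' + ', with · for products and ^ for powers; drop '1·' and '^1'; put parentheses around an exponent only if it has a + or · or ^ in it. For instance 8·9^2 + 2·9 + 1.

9 + 6

step 0: 11 = 2·4 + 3; sub 5 for 4: 2·5 + 3; = 13; G_1 = 13−1 = 12
step 1: 12 = 2·5 + 2; sub 6 for 5: 2·6 + 2; = 14; G_2 = 14−1 = 13
step 2: 13 = 2·6 + 1; sub 7 for 6: 2·7 + 1; = 15; G_3 = 15−1 = 14
step 3: 14 = 2·7; sub 8 for 7: 2·8; = 16; G_4 = 16−1 = 15
step 4: 15 = 8 + 7; sub 9 for 8: 9 + 7; = 16; G_5 = 16−1 = 15
step 5: 15 = 9 + 6; sub 10 for 9: 10 + 6; = 16; G_6 = 16−1 = 15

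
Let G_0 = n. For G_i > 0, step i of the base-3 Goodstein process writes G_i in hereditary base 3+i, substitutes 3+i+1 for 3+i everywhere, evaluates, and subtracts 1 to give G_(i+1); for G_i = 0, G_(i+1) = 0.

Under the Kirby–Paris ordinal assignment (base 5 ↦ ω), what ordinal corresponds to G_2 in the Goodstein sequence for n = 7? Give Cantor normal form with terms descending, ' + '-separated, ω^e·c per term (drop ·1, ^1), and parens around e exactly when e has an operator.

ω + 4

(0) 7|_3 = 2·3 + 1 ↦ 2·4 + 1|_4 = 9 ⇒ 8
(1) 8|_4 = 2·4 ↦ 2·5|_5 = 10 ⇒ 9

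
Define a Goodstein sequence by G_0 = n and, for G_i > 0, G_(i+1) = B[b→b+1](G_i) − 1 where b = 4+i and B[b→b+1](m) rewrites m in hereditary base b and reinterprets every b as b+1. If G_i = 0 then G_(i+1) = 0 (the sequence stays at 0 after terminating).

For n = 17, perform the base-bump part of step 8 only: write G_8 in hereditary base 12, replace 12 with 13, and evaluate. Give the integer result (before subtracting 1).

17 —HB4→ 4^2 + 1 —bump→ 5^2 + 1 = 26 —(−1)→ 25
25 —HB5→ 5^2 —bump→ 6^2 = 36 —(−1)→ 35
35 —HB6→ 5·6 + 5 —bump→ 5·7 + 5 = 40 —(−1)→ 39
39 —HB7→ 5·7 + 4 —bump→ 5·8 + 4 = 44 —(−1)→ 43
43 —HB8→ 5·8 + 3 —bump→ 5·9 + 3 = 48 —(−1)→ 47
47 —HB9→ 5·9 + 2 —bump→ 5·10 + 2 = 52 —(−1)→ 51
51 —HB10→ 5·10 + 1 —bump→ 5·11 + 1 = 56 —(−1)→ 55
55 —HB11→ 5·11 —bump→ 5·12 = 60 —(−1)→ 59
59 —HB12→ 4·12 + 11 —bump→ 4·13 + 11 = 63 —(−1)→ 62

63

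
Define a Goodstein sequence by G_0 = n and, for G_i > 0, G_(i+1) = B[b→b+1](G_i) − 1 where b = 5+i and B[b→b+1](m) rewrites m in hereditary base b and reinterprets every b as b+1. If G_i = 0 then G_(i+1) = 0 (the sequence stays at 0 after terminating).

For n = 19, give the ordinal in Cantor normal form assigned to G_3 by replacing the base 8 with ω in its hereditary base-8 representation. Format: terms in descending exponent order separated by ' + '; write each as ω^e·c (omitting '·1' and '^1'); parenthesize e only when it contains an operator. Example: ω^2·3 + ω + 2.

(0) 19|_5 = 3·5 + 4 ↦ 3·6 + 4|_6 = 22 ⇒ 21
(1) 21|_6 = 3·6 + 3 ↦ 3·7 + 3|_7 = 24 ⇒ 23
(2) 23|_7 = 3·7 + 2 ↦ 3·8 + 2|_8 = 26 ⇒ 25
(3) 25|_8 = 3·8 + 1 ↦ 3·9 + 1|_9 = 28 ⇒ 27

ω·3 + 1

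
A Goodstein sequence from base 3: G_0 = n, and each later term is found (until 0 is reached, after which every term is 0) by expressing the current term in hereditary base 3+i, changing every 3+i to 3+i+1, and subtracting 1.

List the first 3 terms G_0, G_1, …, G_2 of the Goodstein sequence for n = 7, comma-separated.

(0) 7|_3 = 2·3 + 1 ↦ 2·4 + 1|_4 = 9 ⇒ 8
(1) 8|_4 = 2·4 ↦ 2·5|_5 = 10 ⇒ 9

7, 8, 9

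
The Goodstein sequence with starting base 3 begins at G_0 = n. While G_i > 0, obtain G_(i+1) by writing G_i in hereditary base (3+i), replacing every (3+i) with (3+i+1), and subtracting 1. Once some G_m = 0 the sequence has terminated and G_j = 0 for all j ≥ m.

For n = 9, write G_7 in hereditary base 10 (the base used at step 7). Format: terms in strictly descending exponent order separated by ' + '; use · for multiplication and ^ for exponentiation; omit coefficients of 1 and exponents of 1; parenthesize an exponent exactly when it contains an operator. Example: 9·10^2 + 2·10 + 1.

i=0: 9 = 3^2 (b=3); 3→4: 4^2 = 16; 16−1 = 15
i=1: 15 = 3·4 + 3 (b=4); 4→5: 3·5 + 3 = 18; 18−1 = 17
i=2: 17 = 3·5 + 2 (b=5); 5→6: 3·6 + 2 = 20; 20−1 = 19
i=3: 19 = 3·6 + 1 (b=6); 6→7: 3·7 + 1 = 22; 22−1 = 21
i=4: 21 = 3·7 (b=7); 7→8: 3·8 = 24; 24−1 = 23
i=5: 23 = 2·8 + 7 (b=8); 8→9: 2·9 + 7 = 25; 25−1 = 24
i=6: 24 = 2·9 + 6 (b=9); 9→10: 2·10 + 6 = 26; 26−1 = 25

2·10 + 5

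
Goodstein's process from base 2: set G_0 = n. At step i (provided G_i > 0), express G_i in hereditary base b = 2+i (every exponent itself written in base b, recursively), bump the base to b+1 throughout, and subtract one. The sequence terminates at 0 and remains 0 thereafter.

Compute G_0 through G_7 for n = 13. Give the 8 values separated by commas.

[0] 13 ≡ 2^(2 + 1) + 2^2 + 1 (base 2). Lift 3: 109. −1: 108.
[1] 108 ≡ 3^(3 + 1) + 3^3 (base 3). Lift 4: 1280. −1: 1279.
[2] 1279 ≡ 4^(4 + 1) + 3·4^3 + 3·4^2 + 3·4 + 3 (base 4). Lift 5: 16093. −1: 16092.
[3] 16092 ≡ 5^(5 + 1) + 3·5^3 + 3·5^2 + 3·5 + 2 (base 5). Lift 6: 280712. −1: 280711.
[4] 280711 ≡ 6^(6 + 1) + 3·6^3 + 3·6^2 + 3·6 + 1 (base 6). Lift 7: 5765999. −1: 5765998.
[5] 5765998 ≡ 7^(7 + 1) + 3·7^3 + 3·7^2 + 3·7 (base 7). Lift 8: 134219480. −1: 134219479.
[6] 134219479 ≡ 8^(8 + 1) + 3·8^3 + 3·8^2 + 2·8 + 7 (base 8). Lift 9: 3486786856. −1: 3486786855.

13, 108, 1279, 16092, 280711, 5765998, 134219479, 3486786855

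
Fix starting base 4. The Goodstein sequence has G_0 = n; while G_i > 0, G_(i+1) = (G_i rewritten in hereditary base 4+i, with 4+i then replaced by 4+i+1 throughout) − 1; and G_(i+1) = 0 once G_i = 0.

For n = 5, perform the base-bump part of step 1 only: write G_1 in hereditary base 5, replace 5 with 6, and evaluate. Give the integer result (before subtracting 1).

6

(0) 5|_4 = 4 + 1 ↦ 5 + 1|_5 = 6 ⇒ 5
(1) 5|_5 = 5 ↦ 6|_6 = 6 ⇒ 5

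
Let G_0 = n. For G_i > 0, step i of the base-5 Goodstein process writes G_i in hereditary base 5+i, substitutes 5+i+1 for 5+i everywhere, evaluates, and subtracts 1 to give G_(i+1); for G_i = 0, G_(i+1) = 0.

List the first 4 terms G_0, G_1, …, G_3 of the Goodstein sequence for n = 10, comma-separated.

[0] 10 ≡ 2·5 (base 5). Lift 6: 12. −1: 11.
[1] 11 ≡ 6 + 5 (base 6). Lift 7: 12. −1: 11.
[2] 11 ≡ 7 + 4 (base 7). Lift 8: 12. −1: 11.

10, 11, 11, 11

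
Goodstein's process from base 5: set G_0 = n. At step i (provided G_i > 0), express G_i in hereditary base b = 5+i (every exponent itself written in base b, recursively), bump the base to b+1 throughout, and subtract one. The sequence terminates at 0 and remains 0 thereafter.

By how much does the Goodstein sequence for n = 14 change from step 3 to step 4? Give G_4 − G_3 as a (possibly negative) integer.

1

base 5: 14 = 2·5 + 4; at 6: 2·6 + 4 = 16; next = 15
base 6: 15 = 2·6 + 3; at 7: 2·7 + 3 = 17; next = 16
base 7: 16 = 2·7 + 2; at 8: 2·8 + 2 = 18; next = 17
base 8: 17 = 2·8 + 1; at 9: 2·9 + 1 = 19; next = 18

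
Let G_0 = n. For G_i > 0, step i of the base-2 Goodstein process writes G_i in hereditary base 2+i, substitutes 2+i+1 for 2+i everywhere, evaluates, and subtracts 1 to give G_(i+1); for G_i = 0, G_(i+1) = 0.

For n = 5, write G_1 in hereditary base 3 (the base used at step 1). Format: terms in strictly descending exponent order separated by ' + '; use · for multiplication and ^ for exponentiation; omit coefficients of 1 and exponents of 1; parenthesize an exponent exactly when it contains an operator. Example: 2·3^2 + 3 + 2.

3^3

5 —HB2→ 2^2 + 1 —bump→ 3^3 + 1 = 28 —(−1)→ 27
27 —HB3→ 3^3 —bump→ 4^4 = 256 —(−1)→ 255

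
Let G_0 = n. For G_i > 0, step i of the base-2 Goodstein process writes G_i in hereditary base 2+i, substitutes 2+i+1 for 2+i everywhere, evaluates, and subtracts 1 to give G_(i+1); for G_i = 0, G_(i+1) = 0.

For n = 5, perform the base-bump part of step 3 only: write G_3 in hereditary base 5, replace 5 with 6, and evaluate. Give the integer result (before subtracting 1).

(0) 5|_2 = 2^2 + 1 ↦ 3^3 + 1|_3 = 28 ⇒ 27
(1) 27|_3 = 3^3 ↦ 4^4|_4 = 256 ⇒ 255
(2) 255|_4 = 3·4^3 + 3·4^2 + 3·4 + 3 ↦ 3·5^3 + 3·5^2 + 3·5 + 3|_5 = 468 ⇒ 467
(3) 467|_5 = 3·5^3 + 3·5^2 + 3·5 + 2 ↦ 3·6^3 + 3·6^2 + 3·6 + 2|_6 = 776 ⇒ 775

776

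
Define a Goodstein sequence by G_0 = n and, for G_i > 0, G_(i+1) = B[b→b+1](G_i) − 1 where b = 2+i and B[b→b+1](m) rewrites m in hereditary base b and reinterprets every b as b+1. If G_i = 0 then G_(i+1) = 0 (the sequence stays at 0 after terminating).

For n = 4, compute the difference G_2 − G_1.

G_0 = 4. HB_2(4) = 2^2. Bump = 27. G_1 = 26.
G_1 = 26. HB_3(26) = 2·3^2 + 2·3 + 2. Bump = 42. G_2 = 41.

15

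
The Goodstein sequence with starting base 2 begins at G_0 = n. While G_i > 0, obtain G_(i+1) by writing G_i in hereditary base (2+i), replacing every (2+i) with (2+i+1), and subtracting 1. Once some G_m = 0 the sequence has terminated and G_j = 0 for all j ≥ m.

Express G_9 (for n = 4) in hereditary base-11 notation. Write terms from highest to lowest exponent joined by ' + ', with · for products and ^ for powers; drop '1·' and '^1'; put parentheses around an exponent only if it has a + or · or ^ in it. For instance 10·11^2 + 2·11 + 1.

2·11^2 + 11

base 2: 4 = 2^2; at 3: 3^3 = 27; next = 26
base 3: 26 = 2·3^2 + 2·3 + 2; at 4: 2·4^2 + 2·4 + 2 = 42; next = 41
base 4: 41 = 2·4^2 + 2·4 + 1; at 5: 2·5^2 + 2·5 + 1 = 61; next = 60
base 5: 60 = 2·5^2 + 2·5; at 6: 2·6^2 + 2·6 = 84; next = 83
base 6: 83 = 2·6^2 + 6 + 5; at 7: 2·7^2 + 7 + 5 = 110; next = 109
base 7: 109 = 2·7^2 + 7 + 4; at 8: 2·8^2 + 8 + 4 = 140; next = 139
base 8: 139 = 2·8^2 + 8 + 3; at 9: 2·9^2 + 9 + 3 = 174; next = 173
base 9: 173 = 2·9^2 + 9 + 2; at 10: 2·10^2 + 10 + 2 = 212; next = 211
base 10: 211 = 2·10^2 + 10 + 1; at 11: 2·11^2 + 11 + 1 = 254; next = 253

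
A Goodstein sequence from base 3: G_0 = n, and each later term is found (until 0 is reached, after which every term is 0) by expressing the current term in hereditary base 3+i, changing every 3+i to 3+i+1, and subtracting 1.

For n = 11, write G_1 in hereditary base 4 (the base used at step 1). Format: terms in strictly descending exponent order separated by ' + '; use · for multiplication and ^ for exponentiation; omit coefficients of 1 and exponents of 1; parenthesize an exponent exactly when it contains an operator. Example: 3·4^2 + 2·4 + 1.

4^2 + 1

11 —HB3→ 3^2 + 2 —bump→ 4^2 + 2 = 18 —(−1)→ 17
17 —HB4→ 4^2 + 1 —bump→ 5^2 + 1 = 26 —(−1)→ 25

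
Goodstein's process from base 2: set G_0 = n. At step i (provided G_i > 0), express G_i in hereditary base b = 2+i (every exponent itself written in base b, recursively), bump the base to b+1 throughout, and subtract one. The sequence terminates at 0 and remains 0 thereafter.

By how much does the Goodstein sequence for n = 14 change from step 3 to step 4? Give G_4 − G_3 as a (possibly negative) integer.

307841

[0] 14 ≡ 2^(2 + 1) + 2^2 + 2 (base 2). Lift 3: 111. −1: 110.
[1] 110 ≡ 3^(3 + 1) + 3^3 + 2 (base 3). Lift 4: 1282. −1: 1281.
[2] 1281 ≡ 4^(4 + 1) + 4^4 + 1 (base 4). Lift 5: 18751. −1: 18750.
[3] 18750 ≡ 5^(5 + 1) + 5^5 (base 5). Lift 6: 326592. −1: 326591.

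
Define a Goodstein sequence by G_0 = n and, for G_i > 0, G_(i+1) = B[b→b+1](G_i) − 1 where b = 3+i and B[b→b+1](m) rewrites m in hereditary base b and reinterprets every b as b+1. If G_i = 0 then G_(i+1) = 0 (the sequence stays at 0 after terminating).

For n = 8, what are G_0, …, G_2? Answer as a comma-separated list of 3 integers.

i=0: 8 = 2·3 + 2 (b=3); 3→4: 2·4 + 2 = 10; 10−1 = 9
i=1: 9 = 2·4 + 1 (b=4); 4→5: 2·5 + 1 = 11; 11−1 = 10

8, 9, 10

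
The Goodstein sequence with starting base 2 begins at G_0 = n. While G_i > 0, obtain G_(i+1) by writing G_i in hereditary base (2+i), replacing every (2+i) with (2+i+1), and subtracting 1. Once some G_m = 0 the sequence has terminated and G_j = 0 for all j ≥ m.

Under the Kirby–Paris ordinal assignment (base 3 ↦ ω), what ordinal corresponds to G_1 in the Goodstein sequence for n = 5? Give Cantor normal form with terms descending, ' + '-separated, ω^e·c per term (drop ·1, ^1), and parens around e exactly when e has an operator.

base 2: 5 = 2^2 + 1; at 3: 3^3 + 1 = 28; next = 27
base 3: 27 = 3^3; at 4: 4^4 = 256; next = 255

ω^ω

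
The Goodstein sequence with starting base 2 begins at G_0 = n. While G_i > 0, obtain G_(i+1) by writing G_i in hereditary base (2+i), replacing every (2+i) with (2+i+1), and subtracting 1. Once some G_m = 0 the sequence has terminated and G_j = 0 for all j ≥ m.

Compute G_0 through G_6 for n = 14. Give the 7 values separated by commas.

14, 110, 1281, 18750, 326591, 5862840, 134404971

step 0: 14 = 2^(2 + 1) + 2^2 + 2; sub 3 for 2: 3^(3 + 1) + 3^3 + 3; = 111; G_1 = 111−1 = 110
step 1: 110 = 3^(3 + 1) + 3^3 + 2; sub 4 for 3: 4^(4 + 1) + 4^4 + 2; = 1282; G_2 = 1282−1 = 1281
step 2: 1281 = 4^(4 + 1) + 4^4 + 1; sub 5 for 4: 5^(5 + 1) + 5^5 + 1; = 18751; G_3 = 18751−1 = 18750
step 3: 18750 = 5^(5 + 1) + 5^5; sub 6 for 5: 6^(6 + 1) + 6^6; = 326592; G_4 = 326592−1 = 326591
step 4: 326591 = 6^(6 + 1) + 5·6^5 + 5·6^4 + 5·6^3 + 5·6^2 + 5·6 + 5; sub 7 for 6: 7^(7 + 1) + 5·7^5 + 5·7^4 + 5·7^3 + 5·7^2 + 5·7 + 5; = 5862841; G_5 = 5862841−1 = 5862840
step 5: 5862840 = 7^(7 + 1) + 5·7^5 + 5·7^4 + 5·7^3 + 5·7^2 + 5·7 + 4; sub 8 for 7: 8^(8 + 1) + 5·8^5 + 5·8^4 + 5·8^3 + 5·8^2 + 5·8 + 4; = 134404972; G_6 = 134404972−1 = 134404971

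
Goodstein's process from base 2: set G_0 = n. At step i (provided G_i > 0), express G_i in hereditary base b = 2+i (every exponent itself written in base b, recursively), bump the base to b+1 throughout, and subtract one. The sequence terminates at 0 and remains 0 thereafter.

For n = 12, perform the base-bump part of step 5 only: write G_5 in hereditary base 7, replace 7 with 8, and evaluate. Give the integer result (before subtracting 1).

(0) 12|_2 = 2^(2 + 1) + 2^2 ↦ 3^(3 + 1) + 3^3|_3 = 108 ⇒ 107
(1) 107|_3 = 3^(3 + 1) + 2·3^2 + 2·3 + 2 ↦ 4^(4 + 1) + 2·4^2 + 2·4 + 2|_4 = 1066 ⇒ 1065
(2) 1065|_4 = 4^(4 + 1) + 2·4^2 + 2·4 + 1 ↦ 5^(5 + 1) + 2·5^2 + 2·5 + 1|_5 = 15686 ⇒ 15685
(3) 15685|_5 = 5^(5 + 1) + 2·5^2 + 2·5 ↦ 6^(6 + 1) + 2·6^2 + 2·6|_6 = 280020 ⇒ 280019
(4) 280019|_6 = 6^(6 + 1) + 2·6^2 + 6 + 5 ↦ 7^(7 + 1) + 2·7^2 + 7 + 5|_7 = 5764911 ⇒ 5764910
(5) 5764910|_7 = 7^(7 + 1) + 2·7^2 + 7 + 4 ↦ 8^(8 + 1) + 2·8^2 + 8 + 4|_8 = 134217868 ⇒ 134217867

134217868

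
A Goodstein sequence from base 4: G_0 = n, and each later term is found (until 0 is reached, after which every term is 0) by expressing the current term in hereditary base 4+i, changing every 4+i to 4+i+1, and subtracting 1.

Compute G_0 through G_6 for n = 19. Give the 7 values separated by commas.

i=0: 19 = 4^2 + 3 (b=4); 4→5: 5^2 + 3 = 28; 28−1 = 27
i=1: 27 = 5^2 + 2 (b=5); 5→6: 6^2 + 2 = 38; 38−1 = 37
i=2: 37 = 6^2 + 1 (b=6); 6→7: 7^2 + 1 = 50; 50−1 = 49
i=3: 49 = 7^2 (b=7); 7→8: 8^2 = 64; 64−1 = 63
i=4: 63 = 7·8 + 7 (b=8); 8→9: 7·9 + 7 = 70; 70−1 = 69
i=5: 69 = 7·9 + 6 (b=9); 9→10: 7·10 + 6 = 76; 76−1 = 75

19, 27, 37, 49, 63, 69, 75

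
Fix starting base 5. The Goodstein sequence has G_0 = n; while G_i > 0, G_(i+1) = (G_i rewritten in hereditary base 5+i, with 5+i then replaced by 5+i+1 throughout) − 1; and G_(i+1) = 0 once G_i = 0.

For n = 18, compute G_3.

18 —HB5→ 3·5 + 3 —bump→ 3·6 + 3 = 21 —(−1)→ 20
20 —HB6→ 3·6 + 2 —bump→ 3·7 + 2 = 23 —(−1)→ 22
22 —HB7→ 3·7 + 1 —bump→ 3·8 + 1 = 25 —(−1)→ 24
24 —HB8→ 3·8 —bump→ 3·9 = 27 —(−1)→ 26

24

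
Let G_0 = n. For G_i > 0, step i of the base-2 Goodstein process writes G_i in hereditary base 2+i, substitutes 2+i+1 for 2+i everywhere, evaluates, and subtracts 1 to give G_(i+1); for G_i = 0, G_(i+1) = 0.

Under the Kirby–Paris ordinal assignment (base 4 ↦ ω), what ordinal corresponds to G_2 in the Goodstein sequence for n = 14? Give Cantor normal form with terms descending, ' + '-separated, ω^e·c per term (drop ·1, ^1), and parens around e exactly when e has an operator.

ω^(ω + 1) + ω^ω + 1

14 —HB2→ 2^(2 + 1) + 2^2 + 2 —bump→ 3^(3 + 1) + 3^3 + 3 = 111 —(−1)→ 110
110 —HB3→ 3^(3 + 1) + 3^3 + 2 —bump→ 4^(4 + 1) + 4^4 + 2 = 1282 —(−1)→ 1281
1281 —HB4→ 4^(4 + 1) + 4^4 + 1 —bump→ 5^(5 + 1) + 5^5 + 1 = 18751 —(−1)→ 18750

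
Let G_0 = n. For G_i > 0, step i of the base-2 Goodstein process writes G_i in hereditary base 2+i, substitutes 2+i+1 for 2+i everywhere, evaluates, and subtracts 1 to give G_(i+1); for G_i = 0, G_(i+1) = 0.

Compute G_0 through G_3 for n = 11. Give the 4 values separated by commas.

11 —HB2→ 2^(2 + 1) + 2 + 1 —bump→ 3^(3 + 1) + 3 + 1 = 85 —(−1)→ 84
84 —HB3→ 3^(3 + 1) + 3 —bump→ 4^(4 + 1) + 4 = 1028 —(−1)→ 1027
1027 —HB4→ 4^(4 + 1) + 3 —bump→ 5^(5 + 1) + 3 = 15628 —(−1)→ 15627

11, 84, 1027, 15627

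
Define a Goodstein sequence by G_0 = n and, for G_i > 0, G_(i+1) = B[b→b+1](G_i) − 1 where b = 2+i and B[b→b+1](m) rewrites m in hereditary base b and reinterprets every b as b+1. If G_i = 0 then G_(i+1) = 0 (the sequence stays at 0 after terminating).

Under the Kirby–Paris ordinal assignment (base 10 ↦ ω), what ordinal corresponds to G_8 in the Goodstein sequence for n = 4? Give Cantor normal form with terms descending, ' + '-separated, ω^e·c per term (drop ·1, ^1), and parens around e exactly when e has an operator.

G_0 = 4. HB_2(4) = 2^2. Bump = 27. G_1 = 26.
G_1 = 26. HB_3(26) = 2·3^2 + 2·3 + 2. Bump = 42. G_2 = 41.
G_2 = 41. HB_4(41) = 2·4^2 + 2·4 + 1. Bump = 61. G_3 = 60.
G_3 = 60. HB_5(60) = 2·5^2 + 2·5. Bump = 84. G_4 = 83.
G_4 = 83. HB_6(83) = 2·6^2 + 6 + 5. Bump = 110. G_5 = 109.
G_5 = 109. HB_7(109) = 2·7^2 + 7 + 4. Bump = 140. G_6 = 139.
G_6 = 139. HB_8(139) = 2·8^2 + 8 + 3. Bump = 174. G_7 = 173.
G_7 = 173. HB_9(173) = 2·9^2 + 9 + 2. Bump = 212. G_8 = 211.
G_8 = 211. HB_10(211) = 2·10^2 + 10 + 1. Bump = 254. G_9 = 253.

ω^2·2 + ω + 1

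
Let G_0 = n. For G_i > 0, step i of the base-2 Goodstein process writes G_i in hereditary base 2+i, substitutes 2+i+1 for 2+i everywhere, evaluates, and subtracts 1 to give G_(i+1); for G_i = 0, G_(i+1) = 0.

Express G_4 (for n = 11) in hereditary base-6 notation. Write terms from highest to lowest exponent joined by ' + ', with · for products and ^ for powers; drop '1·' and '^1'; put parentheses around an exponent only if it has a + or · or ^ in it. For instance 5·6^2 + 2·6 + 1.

base 2: 11 = 2^(2 + 1) + 2 + 1; at 3: 3^(3 + 1) + 3 + 1 = 85; next = 84
base 3: 84 = 3^(3 + 1) + 3; at 4: 4^(4 + 1) + 4 = 1028; next = 1027
base 4: 1027 = 4^(4 + 1) + 3; at 5: 5^(5 + 1) + 3 = 15628; next = 15627
base 5: 15627 = 5^(5 + 1) + 2; at 6: 6^(6 + 1) + 2 = 279938; next = 279937
base 6: 279937 = 6^(6 + 1) + 1; at 7: 7^(7 + 1) + 1 = 5764802; next = 5764801

6^(6 + 1) + 1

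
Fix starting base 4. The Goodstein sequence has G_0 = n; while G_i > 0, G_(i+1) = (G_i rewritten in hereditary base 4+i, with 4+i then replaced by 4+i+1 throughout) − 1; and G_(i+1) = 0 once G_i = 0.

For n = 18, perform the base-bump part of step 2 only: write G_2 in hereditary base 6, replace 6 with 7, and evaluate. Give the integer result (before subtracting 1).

49

base 4: 18 = 4^2 + 2; at 5: 5^2 + 2 = 27; next = 26
base 5: 26 = 5^2 + 1; at 6: 6^2 + 1 = 37; next = 36
base 6: 36 = 6^2; at 7: 7^2 = 49; next = 48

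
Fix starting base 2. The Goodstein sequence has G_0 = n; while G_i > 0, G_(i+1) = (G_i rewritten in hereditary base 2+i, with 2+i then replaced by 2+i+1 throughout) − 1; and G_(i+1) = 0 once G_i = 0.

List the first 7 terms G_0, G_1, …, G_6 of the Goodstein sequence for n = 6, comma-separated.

6, 29, 257, 3125, 46655, 98039, 187243

G_0=6  [base 2] 2^2 + 2  →[2↦3]→  3^3 + 3 = 30  −1 ⇒ G_1=29
G_1=29  [base 3] 3^3 + 2  →[3↦4]→  4^4 + 2 = 258  −1 ⇒ G_2=257
G_2=257  [base 4] 4^4 + 1  →[4↦5]→  5^5 + 1 = 3126  −1 ⇒ G_3=3125
G_3=3125  [base 5] 5^5  →[5↦6]→  6^6 = 46656  −1 ⇒ G_4=46655
G_4=46655  [base 6] 5·6^5 + 5·6^4 + 5·6^3 + 5·6^2 + 5·6 + 5  →[6↦7]→  5·7^5 + 5·7^4 + 5·7^3 + 5·7^2 + 5·7 + 5 = 98040  −1 ⇒ G_5=98039
G_5=98039  [base 7] 5·7^5 + 5·7^4 + 5·7^3 + 5·7^2 + 5·7 + 4  →[7↦8]→  5·8^5 + 5·8^4 + 5·8^3 + 5·8^2 + 5·8 + 4 = 187244  −1 ⇒ G_6=187243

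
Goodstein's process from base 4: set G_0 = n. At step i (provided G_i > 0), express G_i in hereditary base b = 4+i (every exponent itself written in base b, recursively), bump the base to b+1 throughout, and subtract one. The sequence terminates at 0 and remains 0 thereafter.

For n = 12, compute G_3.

16

12 —HB4→ 3·4 —bump→ 3·5 = 15 —(−1)→ 14
14 —HB5→ 2·5 + 4 —bump→ 2·6 + 4 = 16 —(−1)→ 15
15 —HB6→ 2·6 + 3 —bump→ 2·7 + 3 = 17 —(−1)→ 16
16 —HB7→ 2·7 + 2 —bump→ 2·8 + 2 = 18 —(−1)→ 17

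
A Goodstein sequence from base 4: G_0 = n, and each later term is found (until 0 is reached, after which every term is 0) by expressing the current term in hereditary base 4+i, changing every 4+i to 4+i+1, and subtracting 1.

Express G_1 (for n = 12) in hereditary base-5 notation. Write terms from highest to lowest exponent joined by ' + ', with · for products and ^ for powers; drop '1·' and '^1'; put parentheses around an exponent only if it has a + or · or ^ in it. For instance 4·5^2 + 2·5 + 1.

2·5 + 4

step 0: 12 = 3·4; sub 5 for 4: 3·5; = 15; G_1 = 15−1 = 14
step 1: 14 = 2·5 + 4; sub 6 for 5: 2·6 + 4; = 16; G_2 = 16−1 = 15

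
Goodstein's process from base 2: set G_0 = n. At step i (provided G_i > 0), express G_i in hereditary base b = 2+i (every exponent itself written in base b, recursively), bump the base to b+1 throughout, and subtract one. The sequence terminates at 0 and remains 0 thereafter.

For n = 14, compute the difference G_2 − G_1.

G_0=14  [base 2] 2^(2 + 1) + 2^2 + 2  →[2↦3]→  3^(3 + 1) + 3^3 + 3 = 111  −1 ⇒ G_1=110
G_1=110  [base 3] 3^(3 + 1) + 3^3 + 2  →[3↦4]→  4^(4 + 1) + 4^4 + 2 = 1282  −1 ⇒ G_2=1281

1171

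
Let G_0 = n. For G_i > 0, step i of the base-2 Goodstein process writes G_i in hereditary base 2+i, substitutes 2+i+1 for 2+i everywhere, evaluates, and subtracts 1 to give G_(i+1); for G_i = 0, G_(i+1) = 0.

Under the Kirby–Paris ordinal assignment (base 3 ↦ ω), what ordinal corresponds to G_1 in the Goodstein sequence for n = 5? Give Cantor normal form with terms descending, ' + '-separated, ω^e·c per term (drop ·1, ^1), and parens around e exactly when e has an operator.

(0) 5|_2 = 2^2 + 1 ↦ 3^3 + 1|_3 = 28 ⇒ 27
(1) 27|_3 = 3^3 ↦ 4^4|_4 = 256 ⇒ 255

ω^ω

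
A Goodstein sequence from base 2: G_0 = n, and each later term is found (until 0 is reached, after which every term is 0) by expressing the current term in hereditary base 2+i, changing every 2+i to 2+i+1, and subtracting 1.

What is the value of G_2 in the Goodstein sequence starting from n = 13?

1279

i=0: 13 = 2^(2 + 1) + 2^2 + 1 (b=2); 2→3: 3^(3 + 1) + 3^3 + 1 = 109; 109−1 = 108
i=1: 108 = 3^(3 + 1) + 3^3 (b=3); 3→4: 4^(4 + 1) + 4^4 = 1280; 1280−1 = 1279
i=2: 1279 = 4^(4 + 1) + 3·4^3 + 3·4^2 + 3·4 + 3 (b=4); 4→5: 5^(5 + 1) + 3·5^3 + 3·5^2 + 3·5 + 3 = 16093; 16093−1 = 16092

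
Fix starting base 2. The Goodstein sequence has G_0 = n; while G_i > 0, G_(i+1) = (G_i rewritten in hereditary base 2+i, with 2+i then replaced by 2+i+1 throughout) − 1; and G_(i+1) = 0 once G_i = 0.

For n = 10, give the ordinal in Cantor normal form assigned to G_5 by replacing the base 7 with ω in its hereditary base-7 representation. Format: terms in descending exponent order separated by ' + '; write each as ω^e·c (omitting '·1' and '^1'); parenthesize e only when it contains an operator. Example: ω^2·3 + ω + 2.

ω^ω·5 + ω^5·5 + ω^4·5 + ω^3·5 + ω^2·5 + ω·5 + 4

base 2: 10 = 2^(2 + 1) + 2; at 3: 3^(3 + 1) + 3 = 84; next = 83
base 3: 83 = 3^(3 + 1) + 2; at 4: 4^(4 + 1) + 2 = 1026; next = 1025
base 4: 1025 = 4^(4 + 1) + 1; at 5: 5^(5 + 1) + 1 = 15626; next = 15625
base 5: 15625 = 5^(5 + 1); at 6: 6^(6 + 1) = 279936; next = 279935
base 6: 279935 = 5·6^6 + 5·6^5 + 5·6^4 + 5·6^3 + 5·6^2 + 5·6 + 5; at 7: 5·7^7 + 5·7^5 + 5·7^4 + 5·7^3 + 5·7^2 + 5·7 + 5 = 4215755; next = 4215754
base 7: 4215754 = 5·7^7 + 5·7^5 + 5·7^4 + 5·7^3 + 5·7^2 + 5·7 + 4; at 8: 5·8^8 + 5·8^5 + 5·8^4 + 5·8^3 + 5·8^2 + 5·8 + 4 = 84073324; next = 84073323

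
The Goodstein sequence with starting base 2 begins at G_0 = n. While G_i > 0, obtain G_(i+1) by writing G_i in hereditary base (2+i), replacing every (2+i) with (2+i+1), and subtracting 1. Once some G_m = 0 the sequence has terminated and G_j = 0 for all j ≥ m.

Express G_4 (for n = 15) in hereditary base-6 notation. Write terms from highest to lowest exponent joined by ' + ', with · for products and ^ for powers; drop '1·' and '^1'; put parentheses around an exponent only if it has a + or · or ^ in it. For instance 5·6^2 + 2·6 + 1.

6^(6 + 1) + 6^6 + 1

G_0 = 15. HB_2(15) = 2^(2 + 1) + 2^2 + 2 + 1. Bump = 112. G_1 = 111.
G_1 = 111. HB_3(111) = 3^(3 + 1) + 3^3 + 3. Bump = 1284. G_2 = 1283.
G_2 = 1283. HB_4(1283) = 4^(4 + 1) + 4^4 + 3. Bump = 18753. G_3 = 18752.
G_3 = 18752. HB_5(18752) = 5^(5 + 1) + 5^5 + 2. Bump = 326594. G_4 = 326593.
G_4 = 326593. HB_6(326593) = 6^(6 + 1) + 6^6 + 1. Bump = 6588345. G_5 = 6588344.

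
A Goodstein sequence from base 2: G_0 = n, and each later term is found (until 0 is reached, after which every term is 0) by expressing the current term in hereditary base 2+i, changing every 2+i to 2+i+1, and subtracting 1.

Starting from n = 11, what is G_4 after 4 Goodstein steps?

279937

G_0 = 11. HB_2(11) = 2^(2 + 1) + 2 + 1. Bump = 85. G_1 = 84.
G_1 = 84. HB_3(84) = 3^(3 + 1) + 3. Bump = 1028. G_2 = 1027.
G_2 = 1027. HB_4(1027) = 4^(4 + 1) + 3. Bump = 15628. G_3 = 15627.
G_3 = 15627. HB_5(15627) = 5^(5 + 1) + 2. Bump = 279938. G_4 = 279937.
G_4 = 279937. HB_6(279937) = 6^(6 + 1) + 1. Bump = 5764802. G_5 = 5764801.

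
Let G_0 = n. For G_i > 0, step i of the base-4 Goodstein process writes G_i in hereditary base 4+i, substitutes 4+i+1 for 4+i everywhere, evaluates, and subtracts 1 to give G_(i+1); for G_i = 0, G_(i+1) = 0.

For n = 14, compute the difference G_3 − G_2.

2

G_0=14  [base 4] 3·4 + 2  →[4↦5]→  3·5 + 2 = 17  −1 ⇒ G_1=16
G_1=16  [base 5] 3·5 + 1  →[5↦6]→  3·6 + 1 = 19  −1 ⇒ G_2=18
G_2=18  [base 6] 3·6  →[6↦7]→  3·7 = 21  −1 ⇒ G_3=20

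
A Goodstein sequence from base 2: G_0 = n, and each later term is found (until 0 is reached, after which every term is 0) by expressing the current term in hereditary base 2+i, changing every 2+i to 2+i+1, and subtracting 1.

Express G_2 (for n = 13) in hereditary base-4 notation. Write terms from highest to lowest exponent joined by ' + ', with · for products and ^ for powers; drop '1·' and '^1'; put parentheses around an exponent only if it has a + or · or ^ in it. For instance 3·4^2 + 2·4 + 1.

step 0: 13 = 2^(2 + 1) + 2^2 + 1; sub 3 for 2: 3^(3 + 1) + 3^3 + 1; = 109; G_1 = 109−1 = 108
step 1: 108 = 3^(3 + 1) + 3^3; sub 4 for 3: 4^(4 + 1) + 4^4; = 1280; G_2 = 1280−1 = 1279

4^(4 + 1) + 3·4^3 + 3·4^2 + 3·4 + 3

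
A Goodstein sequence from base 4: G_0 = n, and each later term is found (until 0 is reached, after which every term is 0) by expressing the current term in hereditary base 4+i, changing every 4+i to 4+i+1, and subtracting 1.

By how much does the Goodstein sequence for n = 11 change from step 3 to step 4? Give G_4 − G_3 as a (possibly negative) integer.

[0] 11 ≡ 2·4 + 3 (base 4). Lift 5: 13. −1: 12.
[1] 12 ≡ 2·5 + 2 (base 5). Lift 6: 14. −1: 13.
[2] 13 ≡ 2·6 + 1 (base 6). Lift 7: 15. −1: 14.
[3] 14 ≡ 2·7 (base 7). Lift 8: 16. −1: 15.

1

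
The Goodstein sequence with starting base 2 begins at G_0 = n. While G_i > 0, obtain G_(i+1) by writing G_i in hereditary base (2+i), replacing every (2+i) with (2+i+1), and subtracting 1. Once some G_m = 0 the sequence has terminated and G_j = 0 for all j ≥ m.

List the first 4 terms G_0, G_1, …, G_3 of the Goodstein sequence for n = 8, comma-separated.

G_0=8  [base 2] 2^(2 + 1)  →[2↦3]→  3^(3 + 1) = 81  −1 ⇒ G_1=80
G_1=80  [base 3] 2·3^3 + 2·3^2 + 2·3 + 2  →[3↦4]→  2·4^4 + 2·4^2 + 2·4 + 2 = 554  −1 ⇒ G_2=553
G_2=553  [base 4] 2·4^4 + 2·4^2 + 2·4 + 1  →[4↦5]→  2·5^5 + 2·5^2 + 2·5 + 1 = 6311  −1 ⇒ G_3=6310

8, 80, 553, 6310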